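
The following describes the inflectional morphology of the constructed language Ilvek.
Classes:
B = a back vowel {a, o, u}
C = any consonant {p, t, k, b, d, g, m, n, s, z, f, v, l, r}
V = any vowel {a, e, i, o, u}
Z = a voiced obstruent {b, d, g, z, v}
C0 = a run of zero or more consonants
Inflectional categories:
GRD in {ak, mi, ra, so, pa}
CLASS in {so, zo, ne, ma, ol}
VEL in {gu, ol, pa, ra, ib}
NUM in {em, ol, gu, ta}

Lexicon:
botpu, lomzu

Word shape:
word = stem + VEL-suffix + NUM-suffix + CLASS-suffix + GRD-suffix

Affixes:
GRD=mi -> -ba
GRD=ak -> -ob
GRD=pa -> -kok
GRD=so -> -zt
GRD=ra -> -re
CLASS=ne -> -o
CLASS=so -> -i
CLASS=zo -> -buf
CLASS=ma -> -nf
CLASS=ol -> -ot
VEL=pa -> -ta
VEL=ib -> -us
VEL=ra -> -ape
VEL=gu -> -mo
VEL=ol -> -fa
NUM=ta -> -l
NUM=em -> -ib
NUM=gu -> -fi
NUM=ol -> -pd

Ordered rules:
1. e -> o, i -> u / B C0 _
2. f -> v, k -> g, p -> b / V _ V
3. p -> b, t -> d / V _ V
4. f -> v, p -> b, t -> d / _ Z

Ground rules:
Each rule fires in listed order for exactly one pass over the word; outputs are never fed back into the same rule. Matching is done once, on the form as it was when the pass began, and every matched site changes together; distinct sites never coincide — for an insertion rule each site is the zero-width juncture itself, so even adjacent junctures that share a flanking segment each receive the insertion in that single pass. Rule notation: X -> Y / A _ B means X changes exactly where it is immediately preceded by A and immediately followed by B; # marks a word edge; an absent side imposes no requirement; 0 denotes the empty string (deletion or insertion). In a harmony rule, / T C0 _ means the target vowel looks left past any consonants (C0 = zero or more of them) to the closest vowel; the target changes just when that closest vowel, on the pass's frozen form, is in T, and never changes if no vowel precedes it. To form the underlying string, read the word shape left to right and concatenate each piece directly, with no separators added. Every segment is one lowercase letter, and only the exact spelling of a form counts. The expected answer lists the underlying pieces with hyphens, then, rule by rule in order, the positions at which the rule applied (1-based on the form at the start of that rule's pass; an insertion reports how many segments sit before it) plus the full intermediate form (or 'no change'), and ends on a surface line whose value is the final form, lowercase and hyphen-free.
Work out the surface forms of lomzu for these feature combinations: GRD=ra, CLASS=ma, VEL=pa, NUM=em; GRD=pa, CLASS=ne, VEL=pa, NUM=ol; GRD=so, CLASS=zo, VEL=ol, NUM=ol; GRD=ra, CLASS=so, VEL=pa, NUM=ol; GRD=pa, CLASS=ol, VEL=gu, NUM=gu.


cell GRD=ra, CLASS=ma, VEL=pa, NUM=em:
underlying: lomzu-ta-ib-nf-re
1. e -> o, i -> u / B C0 _: fires at position(s) 8: lomzutaubnfre
2. f -> v, k -> g, p -> b / V _ V: no change
3. p -> b, t -> d / V _ V: fires at position(s) 6: lomzudaubnfre
4. f -> v, p -> b, t -> d / _ Z: no change
surface: lomzudaubnfre

cell GRD=pa, CLASS=ne, VEL=pa, NUM=ol:
underlying: lomzu-ta-pd-o-kok
1. e -> o, i -> u / B C0 _: no change
2. f -> v, k -> g, p -> b / V _ V: fires at position(s) 11: lomzutapdogok
3. p -> b, t -> d / V _ V: fires at position(s) 6: lomzudapdogok
4. f -> v, p -> b, t -> d / _ Z: fires at position(s) 8: lomzudabdogok
surface: lomzudabdogok

cell GRD=so, CLASS=zo, VEL=ol, NUM=ol:
underlying: lomzu-fa-pd-buf-zt
1. e -> o, i -> u / B C0 _: no change
2. f -> v, k -> g, p -> b / V _ V: fires at position(s) 6: lomzuvapdbufzt
3. p -> b, t -> d / V _ V: no change
4. f -> v, p -> b, t -> d / _ Z: fires at position(s) 8, 12: lomzuvabdbuvzt
surface: lomzuvabdbuvzt

cell GRD=ra, CLASS=so, VEL=pa, NUM=ol:
underlying: lomzu-ta-pd-i-re
1. e -> o, i -> u / B C0 _: fires at position(s) 10: lomzutapdure
2. f -> v, k -> g, p -> b / V _ V: no change
3. p -> b, t -> d / V _ V: fires at position(s) 6: lomzudapdure
4. f -> v, p -> b, t -> d / _ Z: fires at position(s) 8: lomzudabdure
surface: lomzudabdure

cell GRD=pa, CLASS=ol, VEL=gu, NUM=gu:
underlying: lomzu-mo-fi-ot-kok
1. e -> o, i -> u / B C0 _: fires at position(s) 9: lomzumofuotkok
2. f -> v, k -> g, p -> b / V _ V: fires at position(s) 8: lomzumovuotkok
3. p -> b, t -> d / V _ V: no change
4. f -> v, p -> b, t -> d / _ Z: no change
surface: lomzumovuotkok


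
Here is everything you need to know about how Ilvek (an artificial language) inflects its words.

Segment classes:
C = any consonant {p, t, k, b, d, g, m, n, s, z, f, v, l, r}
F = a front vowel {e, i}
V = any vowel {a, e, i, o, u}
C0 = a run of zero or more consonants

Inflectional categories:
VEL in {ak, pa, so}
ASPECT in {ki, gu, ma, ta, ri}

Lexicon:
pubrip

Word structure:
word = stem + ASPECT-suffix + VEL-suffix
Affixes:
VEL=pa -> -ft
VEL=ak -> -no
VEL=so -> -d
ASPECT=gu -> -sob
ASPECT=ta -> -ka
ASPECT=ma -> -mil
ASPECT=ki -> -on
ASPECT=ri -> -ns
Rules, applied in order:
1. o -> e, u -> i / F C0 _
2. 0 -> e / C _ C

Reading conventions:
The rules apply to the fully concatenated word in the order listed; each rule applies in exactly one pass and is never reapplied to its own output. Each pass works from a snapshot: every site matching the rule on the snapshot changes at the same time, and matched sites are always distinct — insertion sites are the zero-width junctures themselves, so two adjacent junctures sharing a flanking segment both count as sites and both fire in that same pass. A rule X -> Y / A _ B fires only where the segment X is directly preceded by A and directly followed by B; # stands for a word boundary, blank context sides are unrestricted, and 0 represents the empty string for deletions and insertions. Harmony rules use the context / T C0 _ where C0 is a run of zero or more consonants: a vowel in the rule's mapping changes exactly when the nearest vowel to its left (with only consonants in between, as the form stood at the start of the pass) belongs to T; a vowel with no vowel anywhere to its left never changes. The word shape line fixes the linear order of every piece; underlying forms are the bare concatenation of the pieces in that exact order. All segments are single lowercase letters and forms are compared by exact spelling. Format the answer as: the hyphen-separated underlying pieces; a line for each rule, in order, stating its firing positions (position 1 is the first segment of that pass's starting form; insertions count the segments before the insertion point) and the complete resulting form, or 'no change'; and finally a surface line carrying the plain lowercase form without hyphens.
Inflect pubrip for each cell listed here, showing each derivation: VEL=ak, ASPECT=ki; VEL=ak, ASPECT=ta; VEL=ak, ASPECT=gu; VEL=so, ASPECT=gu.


cell VEL=ak, ASPECT=ki:
underlying: pubrip-on-no
1. o -> e, u -> i / F C0 _: fires at position(s) 7: pubripenno
2. 0 -> e / C _ C: inserts after position(s) 3, 8: puberipeneno
surface: puberipeneno

cell VEL=ak, ASPECT=ta:
underlying: pubrip-ka-no
1. o -> e, u -> i / F C0 _: no change
2. 0 -> e / C _ C: inserts after position(s) 3, 6: puberipekano
surface: puberipekano

cell VEL=ak, ASPECT=gu:
underlying: pubrip-sob-no
1. o -> e, u -> i / F C0 _: fires at position(s) 8: pubripsebno
2. 0 -> e / C _ C: inserts after position(s) 3, 6, 9: puberipesebeno
surface: puberipesebeno

cell VEL=so, ASPECT=gu:
underlying: pubrip-sob-d
1. o -> e, u -> i / F C0 _: fires at position(s) 8: pubripsebd
2. 0 -> e / C _ C: inserts after position(s) 3, 6, 9: puberipesebed
surface: puberipesebed


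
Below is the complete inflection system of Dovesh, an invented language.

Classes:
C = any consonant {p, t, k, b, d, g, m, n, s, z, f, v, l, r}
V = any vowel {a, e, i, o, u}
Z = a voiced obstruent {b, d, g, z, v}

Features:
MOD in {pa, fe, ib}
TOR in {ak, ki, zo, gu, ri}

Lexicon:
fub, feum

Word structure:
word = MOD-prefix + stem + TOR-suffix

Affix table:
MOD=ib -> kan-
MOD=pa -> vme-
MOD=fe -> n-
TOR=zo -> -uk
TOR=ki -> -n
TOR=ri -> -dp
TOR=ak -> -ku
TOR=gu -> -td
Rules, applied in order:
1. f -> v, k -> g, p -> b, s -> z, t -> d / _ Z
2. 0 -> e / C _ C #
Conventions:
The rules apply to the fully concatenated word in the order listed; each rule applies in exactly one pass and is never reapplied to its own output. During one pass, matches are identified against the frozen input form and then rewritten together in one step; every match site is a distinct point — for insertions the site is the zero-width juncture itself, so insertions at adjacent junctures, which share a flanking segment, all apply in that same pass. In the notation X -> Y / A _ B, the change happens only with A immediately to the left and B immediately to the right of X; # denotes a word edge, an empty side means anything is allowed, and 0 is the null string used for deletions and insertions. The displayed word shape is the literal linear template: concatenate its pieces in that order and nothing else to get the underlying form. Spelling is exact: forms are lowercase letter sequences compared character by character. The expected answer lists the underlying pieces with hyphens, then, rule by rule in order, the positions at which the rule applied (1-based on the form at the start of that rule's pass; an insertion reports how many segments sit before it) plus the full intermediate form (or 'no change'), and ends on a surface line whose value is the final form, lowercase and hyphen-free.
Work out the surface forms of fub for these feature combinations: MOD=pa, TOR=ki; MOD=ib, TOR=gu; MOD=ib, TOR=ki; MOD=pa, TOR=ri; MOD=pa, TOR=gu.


cell MOD=pa, TOR=ki:
underlying: vme-fub-n
1. f -> v, k -> g, p -> b, s -> z, t -> d / _ Z: no change
2. 0 -> e / C _ C #: inserts after position(s) 6: vmefuben
surface: vmefuben

cell MOD=ib, TOR=gu:
underlying: kan-fub-td
1. f -> v, k -> g, p -> b, s -> z, t -> d / _ Z: fires at position(s) 7: kanfubdd
2. 0 -> e / C _ C #: inserts after position(s) 7: kanfubded
surface: kanfubded

cell MOD=ib, TOR=ki:
underlying: kan-fub-n
1. f -> v, k -> g, p -> b, s -> z, t -> d / _ Z: no change
2. 0 -> e / C _ C #: inserts after position(s) 6: kanfuben
surface: kanfuben

cell MOD=pa, TOR=ri:
underlying: vme-fub-dp
1. f -> v, k -> g, p -> b, s -> z, t -> d / _ Z: no change
2. 0 -> e / C _ C #: inserts after position(s) 7: vmefubdep
surface: vmefubdep

cell MOD=pa, TOR=gu:
underlying: vme-fub-td
1. f -> v, k -> g, p -> b, s -> z, t -> d / _ Z: fires at position(s) 7: vmefubdd
2. 0 -> e / C _ C #: inserts after position(s) 7: vmefubded
surface: vmefubded


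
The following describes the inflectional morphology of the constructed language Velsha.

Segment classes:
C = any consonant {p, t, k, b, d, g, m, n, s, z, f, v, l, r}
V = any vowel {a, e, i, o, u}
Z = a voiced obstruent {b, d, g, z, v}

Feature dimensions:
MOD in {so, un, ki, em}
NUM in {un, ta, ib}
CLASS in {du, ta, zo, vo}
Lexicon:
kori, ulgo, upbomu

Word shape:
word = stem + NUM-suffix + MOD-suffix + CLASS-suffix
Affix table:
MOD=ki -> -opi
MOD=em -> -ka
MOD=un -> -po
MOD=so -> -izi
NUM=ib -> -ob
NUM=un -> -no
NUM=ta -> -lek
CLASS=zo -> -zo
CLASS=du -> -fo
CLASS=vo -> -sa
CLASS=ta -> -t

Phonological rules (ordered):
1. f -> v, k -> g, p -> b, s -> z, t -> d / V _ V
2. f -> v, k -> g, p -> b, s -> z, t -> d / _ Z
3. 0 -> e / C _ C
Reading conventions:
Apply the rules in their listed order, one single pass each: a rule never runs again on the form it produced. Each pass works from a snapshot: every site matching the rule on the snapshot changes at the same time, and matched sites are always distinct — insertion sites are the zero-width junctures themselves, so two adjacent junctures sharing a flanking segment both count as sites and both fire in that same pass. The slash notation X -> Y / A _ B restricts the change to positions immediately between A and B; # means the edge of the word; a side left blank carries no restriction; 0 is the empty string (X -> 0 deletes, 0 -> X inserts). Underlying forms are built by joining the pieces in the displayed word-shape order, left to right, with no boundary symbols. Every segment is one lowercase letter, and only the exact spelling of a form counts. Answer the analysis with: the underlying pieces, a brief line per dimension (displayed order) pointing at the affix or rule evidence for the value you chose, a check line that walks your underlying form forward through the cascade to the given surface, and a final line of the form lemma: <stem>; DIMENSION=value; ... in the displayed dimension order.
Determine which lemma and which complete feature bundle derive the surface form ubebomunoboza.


underlying: upbomu-no-po-sa
MOD=un - signalled by the affix -po
NUM=un - signalled by the affix -no
CLASS=vo - signalled by the affix -sa
check: upbomunoposa -> upbomunoboza -> ubbomunoboza -> ubebomunoboza
lemma: upbomu; MOD=un; NUM=un; CLASS=vo


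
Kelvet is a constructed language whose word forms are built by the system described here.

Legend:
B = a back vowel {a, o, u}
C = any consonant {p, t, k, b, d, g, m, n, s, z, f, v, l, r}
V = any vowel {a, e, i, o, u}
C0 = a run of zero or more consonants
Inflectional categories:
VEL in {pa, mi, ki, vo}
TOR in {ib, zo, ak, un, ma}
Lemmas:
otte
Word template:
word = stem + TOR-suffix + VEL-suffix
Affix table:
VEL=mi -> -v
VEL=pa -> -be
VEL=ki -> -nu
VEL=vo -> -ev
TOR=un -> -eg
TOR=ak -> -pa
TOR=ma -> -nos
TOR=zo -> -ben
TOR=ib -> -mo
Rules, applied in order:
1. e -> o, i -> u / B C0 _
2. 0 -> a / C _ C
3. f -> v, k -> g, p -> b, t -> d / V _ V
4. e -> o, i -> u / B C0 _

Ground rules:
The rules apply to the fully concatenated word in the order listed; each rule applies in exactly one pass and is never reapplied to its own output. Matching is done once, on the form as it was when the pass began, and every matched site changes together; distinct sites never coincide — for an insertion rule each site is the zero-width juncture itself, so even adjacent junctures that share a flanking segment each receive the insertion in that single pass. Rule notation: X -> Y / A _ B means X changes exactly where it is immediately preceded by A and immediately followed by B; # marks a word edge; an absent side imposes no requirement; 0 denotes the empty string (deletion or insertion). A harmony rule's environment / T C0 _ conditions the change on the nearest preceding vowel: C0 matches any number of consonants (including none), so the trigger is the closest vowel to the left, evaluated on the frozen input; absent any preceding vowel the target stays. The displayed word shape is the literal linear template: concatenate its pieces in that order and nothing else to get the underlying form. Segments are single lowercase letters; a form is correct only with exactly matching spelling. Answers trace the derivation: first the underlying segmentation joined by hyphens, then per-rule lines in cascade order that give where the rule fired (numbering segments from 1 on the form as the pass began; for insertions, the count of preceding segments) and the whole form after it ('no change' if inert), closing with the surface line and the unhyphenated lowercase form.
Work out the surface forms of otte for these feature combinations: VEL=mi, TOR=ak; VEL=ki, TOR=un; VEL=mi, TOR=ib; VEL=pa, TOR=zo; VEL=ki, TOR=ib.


cell VEL=mi, TOR=ak:
underlying: otte-pa-v
1. e -> o, i -> u / B C0 _: fires at position(s) 4: ottopav
2. 0 -> a / C _ C: inserts after position(s) 2: otatopav
3. f -> v, k -> g, p -> b, t -> d / V _ V: fires at position(s) 2, 4, 6: odadobav
4. e -> o, i -> u / B C0 _: no change
surface: odadobav

cell VEL=ki, TOR=un:
underlying: otte-eg-nu
1. e -> o, i -> u / B C0 _: fires at position(s) 4: ottoegnu
2. 0 -> a / C _ C: inserts after position(s) 2, 6: otatoeganu
3. f -> v, k -> g, p -> b, t -> d / V _ V: fires at position(s) 2, 4: odadoeganu
4. e -> o, i -> u / B C0 _: fires at position(s) 6: odadooganu
surface: odadooganu

cell VEL=mi, TOR=ib:
underlying: otte-mo-v
1. e -> o, i -> u / B C0 _: fires at position(s) 4: ottomov
2. 0 -> a / C _ C: inserts after position(s) 2: otatomov
3. f -> v, k -> g, p -> b, t -> d / V _ V: fires at position(s) 2, 4: odadomov
4. e -> o, i -> u / B C0 _: no change
surface: odadomov

cell VEL=pa, TOR=zo:
underlying: otte-ben-be
1. e -> o, i -> u / B C0 _: fires at position(s) 4: ottobenbe
2. 0 -> a / C _ C: inserts after position(s) 2, 7: otatobenabe
3. f -> v, k -> g, p -> b, t -> d / V _ V: fires at position(s) 2, 4: odadobenabe
4. e -> o, i -> u / B C0 _: fires at position(s) 7, 11: odadobonabo
surface: odadobonabo

cell VEL=ki, TOR=ib:
underlying: otte-mo-nu
1. e -> o, i -> u / B C0 _: fires at position(s) 4: ottomonu
2. 0 -> a / C _ C: inserts after position(s) 2: otatomonu
3. f -> v, k -> g, p -> b, t -> d / V _ V: fires at position(s) 2, 4: odadomonu
4. e -> o, i -> u / B C0 _: no change
surface: odadomonu


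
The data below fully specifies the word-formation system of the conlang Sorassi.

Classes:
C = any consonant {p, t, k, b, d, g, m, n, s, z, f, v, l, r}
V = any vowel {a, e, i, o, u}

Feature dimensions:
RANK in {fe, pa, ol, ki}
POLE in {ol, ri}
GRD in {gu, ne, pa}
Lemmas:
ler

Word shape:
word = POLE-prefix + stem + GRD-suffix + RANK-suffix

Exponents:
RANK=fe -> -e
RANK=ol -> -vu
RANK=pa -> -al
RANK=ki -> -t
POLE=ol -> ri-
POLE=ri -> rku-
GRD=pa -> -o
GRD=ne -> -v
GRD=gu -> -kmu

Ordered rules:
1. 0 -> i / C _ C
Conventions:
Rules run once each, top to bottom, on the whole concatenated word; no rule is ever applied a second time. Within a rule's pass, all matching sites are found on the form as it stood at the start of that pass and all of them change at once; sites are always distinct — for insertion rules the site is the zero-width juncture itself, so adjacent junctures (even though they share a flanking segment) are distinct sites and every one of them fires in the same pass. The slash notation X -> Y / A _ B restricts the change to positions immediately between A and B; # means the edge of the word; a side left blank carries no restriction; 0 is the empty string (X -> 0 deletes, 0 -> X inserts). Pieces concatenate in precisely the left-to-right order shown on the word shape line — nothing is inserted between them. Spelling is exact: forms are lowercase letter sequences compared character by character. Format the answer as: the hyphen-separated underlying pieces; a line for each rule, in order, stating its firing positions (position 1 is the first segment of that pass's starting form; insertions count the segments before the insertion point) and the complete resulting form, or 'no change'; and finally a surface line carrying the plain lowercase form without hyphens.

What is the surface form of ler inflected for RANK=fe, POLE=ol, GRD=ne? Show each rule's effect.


underlying: ri-ler-v-e
1. 0 -> i / C _ C: inserts after position(s) 5: rilerive
surface: rilerive


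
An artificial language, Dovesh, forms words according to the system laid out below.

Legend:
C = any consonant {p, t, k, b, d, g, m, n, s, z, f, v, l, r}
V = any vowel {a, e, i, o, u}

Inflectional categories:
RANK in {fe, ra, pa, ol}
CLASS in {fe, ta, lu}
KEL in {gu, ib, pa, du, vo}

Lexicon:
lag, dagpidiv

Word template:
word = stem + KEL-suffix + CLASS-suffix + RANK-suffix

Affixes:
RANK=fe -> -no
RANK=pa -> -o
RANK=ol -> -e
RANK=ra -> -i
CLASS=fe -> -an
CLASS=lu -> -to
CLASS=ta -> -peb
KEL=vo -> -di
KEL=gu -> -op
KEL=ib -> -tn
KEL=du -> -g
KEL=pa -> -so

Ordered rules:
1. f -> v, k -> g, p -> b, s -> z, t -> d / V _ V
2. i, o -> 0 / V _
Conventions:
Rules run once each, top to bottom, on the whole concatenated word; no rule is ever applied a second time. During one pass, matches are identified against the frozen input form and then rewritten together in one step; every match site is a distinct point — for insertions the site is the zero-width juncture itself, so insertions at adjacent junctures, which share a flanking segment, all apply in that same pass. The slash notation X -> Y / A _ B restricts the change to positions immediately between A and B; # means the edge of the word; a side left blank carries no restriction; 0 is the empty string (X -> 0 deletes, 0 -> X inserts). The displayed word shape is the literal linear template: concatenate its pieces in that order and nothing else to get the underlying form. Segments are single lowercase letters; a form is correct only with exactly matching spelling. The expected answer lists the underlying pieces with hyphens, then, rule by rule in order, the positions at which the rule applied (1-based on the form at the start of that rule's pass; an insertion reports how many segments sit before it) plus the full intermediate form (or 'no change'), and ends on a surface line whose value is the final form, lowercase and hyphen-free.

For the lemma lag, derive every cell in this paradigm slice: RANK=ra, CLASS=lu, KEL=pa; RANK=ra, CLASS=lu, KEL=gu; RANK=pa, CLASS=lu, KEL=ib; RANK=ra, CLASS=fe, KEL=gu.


cell RANK=ra, CLASS=lu, KEL=pa:
underlying: lag-so-to-i
1. f -> v, k -> g, p -> b, s -> z, t -> d / V _ V: fires at position(s) 6: lagsodoi
2. i, o -> 0 / V _: fires at position(s) 8: lagsodo
surface: lagsodo

cell RANK=ra, CLASS=lu, KEL=gu:
underlying: lag-op-to-i
1. f -> v, k -> g, p -> b, s -> z, t -> d / V _ V: no change
2. i, o -> 0 / V _: fires at position(s) 8: lagopto
surface: lagopto

cell RANK=pa, CLASS=lu, KEL=ib:
underlying: lag-tn-to-o
1. f -> v, k -> g, p -> b, s -> z, t -> d / V _ V: no change
2. i, o -> 0 / V _: fires at position(s) 8: lagtnto
surface: lagtnto

cell RANK=ra, CLASS=fe, KEL=gu:
underlying: lag-op-an-i
1. f -> v, k -> g, p -> b, s -> z, t -> d / V _ V: fires at position(s) 5: lagobani
2. i, o -> 0 / V _: no change
surface: lagobani


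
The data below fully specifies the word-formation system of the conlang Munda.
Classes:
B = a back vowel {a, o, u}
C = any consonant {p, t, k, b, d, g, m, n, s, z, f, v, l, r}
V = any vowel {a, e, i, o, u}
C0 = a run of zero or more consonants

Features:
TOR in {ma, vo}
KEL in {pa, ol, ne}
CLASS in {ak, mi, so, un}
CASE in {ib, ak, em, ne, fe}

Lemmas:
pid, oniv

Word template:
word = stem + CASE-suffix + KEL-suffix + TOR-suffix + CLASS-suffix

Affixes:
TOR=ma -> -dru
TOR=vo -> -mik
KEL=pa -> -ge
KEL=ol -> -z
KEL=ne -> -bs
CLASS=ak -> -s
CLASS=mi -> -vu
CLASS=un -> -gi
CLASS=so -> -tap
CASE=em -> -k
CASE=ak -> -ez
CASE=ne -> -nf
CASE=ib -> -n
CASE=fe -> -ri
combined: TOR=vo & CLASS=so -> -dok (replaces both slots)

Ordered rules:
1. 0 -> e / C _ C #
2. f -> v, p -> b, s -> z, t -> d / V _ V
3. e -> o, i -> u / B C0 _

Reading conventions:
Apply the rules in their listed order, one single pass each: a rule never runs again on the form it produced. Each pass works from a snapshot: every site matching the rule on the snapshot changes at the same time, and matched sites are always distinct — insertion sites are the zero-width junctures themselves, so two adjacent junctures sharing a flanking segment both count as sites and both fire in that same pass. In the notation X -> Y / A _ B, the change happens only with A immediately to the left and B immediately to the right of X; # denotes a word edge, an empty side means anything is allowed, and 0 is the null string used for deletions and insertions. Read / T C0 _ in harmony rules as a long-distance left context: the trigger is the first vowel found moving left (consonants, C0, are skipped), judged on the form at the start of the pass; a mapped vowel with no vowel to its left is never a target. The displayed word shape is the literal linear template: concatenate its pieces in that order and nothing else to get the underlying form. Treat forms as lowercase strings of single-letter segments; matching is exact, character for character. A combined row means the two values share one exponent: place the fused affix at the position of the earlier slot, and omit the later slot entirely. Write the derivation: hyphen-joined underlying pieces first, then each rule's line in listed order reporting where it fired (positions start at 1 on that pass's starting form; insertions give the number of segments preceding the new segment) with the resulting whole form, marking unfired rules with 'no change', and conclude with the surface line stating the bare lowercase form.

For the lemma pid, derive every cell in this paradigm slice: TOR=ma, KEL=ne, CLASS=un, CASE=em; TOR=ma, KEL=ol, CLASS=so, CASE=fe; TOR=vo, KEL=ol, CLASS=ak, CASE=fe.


cell TOR=ma, KEL=ne, CLASS=un, CASE=em:
underlying: pid-k-bs-dru-gi
1. 0 -> e / C _ C #: no change
2. f -> v, p -> b, s -> z, t -> d / V _ V: no change
3. e -> o, i -> u / B C0 _: fires at position(s) 11: pidkbsdrugu
surface: pidkbsdrugu

cell TOR=ma, KEL=ol, CLASS=so, CASE=fe:
underlying: pid-ri-z-dru-tap
1. 0 -> e / C _ C #: no change
2. f -> v, p -> b, s -> z, t -> d / V _ V: fires at position(s) 10: pidrizdrudap
3. e -> o, i -> u / B C0 _: no change
surface: pidrizdrudap

cell TOR=vo, KEL=ol, CLASS=ak, CASE=fe:
underlying: pid-ri-z-mik-s
1. 0 -> e / C _ C #: inserts after position(s) 9: pidrizmikes
2. f -> v, p -> b, s -> z, t -> d / V _ V: no change
3. e -> o, i -> u / B C0 _: no change
surface: pidrizmikes


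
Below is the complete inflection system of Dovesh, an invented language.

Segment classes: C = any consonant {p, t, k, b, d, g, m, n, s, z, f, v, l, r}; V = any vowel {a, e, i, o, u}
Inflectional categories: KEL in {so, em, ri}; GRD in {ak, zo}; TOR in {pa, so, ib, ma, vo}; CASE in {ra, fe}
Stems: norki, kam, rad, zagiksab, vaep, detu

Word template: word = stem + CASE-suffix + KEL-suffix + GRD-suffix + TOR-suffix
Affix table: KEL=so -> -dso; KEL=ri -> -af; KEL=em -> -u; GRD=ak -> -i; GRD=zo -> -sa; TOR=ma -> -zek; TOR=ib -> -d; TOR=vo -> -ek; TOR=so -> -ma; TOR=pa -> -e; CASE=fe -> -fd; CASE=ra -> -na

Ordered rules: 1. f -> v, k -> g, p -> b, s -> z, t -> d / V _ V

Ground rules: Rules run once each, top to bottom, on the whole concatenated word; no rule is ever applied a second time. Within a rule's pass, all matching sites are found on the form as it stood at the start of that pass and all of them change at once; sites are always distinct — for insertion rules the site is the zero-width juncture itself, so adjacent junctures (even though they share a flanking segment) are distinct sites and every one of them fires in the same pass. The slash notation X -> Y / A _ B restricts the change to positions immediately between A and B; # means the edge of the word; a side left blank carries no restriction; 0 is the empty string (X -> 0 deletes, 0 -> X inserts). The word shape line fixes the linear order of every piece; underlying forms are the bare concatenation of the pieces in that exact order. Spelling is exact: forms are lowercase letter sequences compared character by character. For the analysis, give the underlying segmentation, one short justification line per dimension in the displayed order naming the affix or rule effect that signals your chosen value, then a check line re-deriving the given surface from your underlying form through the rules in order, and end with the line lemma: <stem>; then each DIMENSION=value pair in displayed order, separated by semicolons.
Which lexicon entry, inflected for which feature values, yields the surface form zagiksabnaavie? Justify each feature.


underlying: zagiksab-na-af-i-e
KEL=ri - signalled by the affix -af
GRD=ak - signalled by the affix -i
TOR=pa - signalled by the affix -e
CASE=ra - signalled by the affix -na
check: zagiksabnaafie -> zagiksabnaavie
lemma: zagiksab; KEL=ri; GRD=ak; TOR=pa; CASE=ra


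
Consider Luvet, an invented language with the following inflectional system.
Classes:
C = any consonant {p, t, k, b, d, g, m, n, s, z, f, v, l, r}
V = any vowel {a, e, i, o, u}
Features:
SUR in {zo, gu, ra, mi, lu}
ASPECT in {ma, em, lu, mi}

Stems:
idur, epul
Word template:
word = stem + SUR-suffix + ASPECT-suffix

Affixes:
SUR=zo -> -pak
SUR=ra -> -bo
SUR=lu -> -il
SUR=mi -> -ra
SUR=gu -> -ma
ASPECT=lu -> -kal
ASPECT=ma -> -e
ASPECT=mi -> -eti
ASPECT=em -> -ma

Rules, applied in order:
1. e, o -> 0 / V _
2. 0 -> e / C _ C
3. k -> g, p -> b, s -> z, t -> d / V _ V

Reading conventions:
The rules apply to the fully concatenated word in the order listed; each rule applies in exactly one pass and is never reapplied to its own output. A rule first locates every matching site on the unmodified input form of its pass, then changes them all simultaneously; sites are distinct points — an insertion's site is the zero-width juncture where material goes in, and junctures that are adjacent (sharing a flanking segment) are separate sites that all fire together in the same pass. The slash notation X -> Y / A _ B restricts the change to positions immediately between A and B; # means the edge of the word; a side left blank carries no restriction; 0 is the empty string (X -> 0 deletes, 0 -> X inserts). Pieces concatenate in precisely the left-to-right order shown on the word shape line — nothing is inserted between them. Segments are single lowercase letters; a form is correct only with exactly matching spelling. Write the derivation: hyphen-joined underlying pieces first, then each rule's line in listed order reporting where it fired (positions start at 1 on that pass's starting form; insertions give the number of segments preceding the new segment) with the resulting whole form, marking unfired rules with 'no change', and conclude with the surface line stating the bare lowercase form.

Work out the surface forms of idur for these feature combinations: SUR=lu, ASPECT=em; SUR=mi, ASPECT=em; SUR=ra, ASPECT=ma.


cell SUR=lu, ASPECT=em:
underlying: idur-il-ma
1. e, o -> 0 / V _: no change
2. 0 -> e / C _ C: inserts after position(s) 6: idurilema
3. k -> g, p -> b, s -> z, t -> d / V _ V: no change
surface: idurilema

cell SUR=mi, ASPECT=em:
underlying: idur-ra-ma
1. e, o -> 0 / V _: no change
2. 0 -> e / C _ C: inserts after position(s) 4: idurerama
3. k -> g, p -> b, s -> z, t -> d / V _ V: no change
surface: idurerama

cell SUR=ra, ASPECT=ma:
underlying: idur-bo-e
1. e, o -> 0 / V _: fires at position(s) 7: idurbo
2. 0 -> e / C _ C: inserts after position(s) 4: idurebo
3. k -> g, p -> b, s -> z, t -> d / V _ V: no change
surface: idurebo


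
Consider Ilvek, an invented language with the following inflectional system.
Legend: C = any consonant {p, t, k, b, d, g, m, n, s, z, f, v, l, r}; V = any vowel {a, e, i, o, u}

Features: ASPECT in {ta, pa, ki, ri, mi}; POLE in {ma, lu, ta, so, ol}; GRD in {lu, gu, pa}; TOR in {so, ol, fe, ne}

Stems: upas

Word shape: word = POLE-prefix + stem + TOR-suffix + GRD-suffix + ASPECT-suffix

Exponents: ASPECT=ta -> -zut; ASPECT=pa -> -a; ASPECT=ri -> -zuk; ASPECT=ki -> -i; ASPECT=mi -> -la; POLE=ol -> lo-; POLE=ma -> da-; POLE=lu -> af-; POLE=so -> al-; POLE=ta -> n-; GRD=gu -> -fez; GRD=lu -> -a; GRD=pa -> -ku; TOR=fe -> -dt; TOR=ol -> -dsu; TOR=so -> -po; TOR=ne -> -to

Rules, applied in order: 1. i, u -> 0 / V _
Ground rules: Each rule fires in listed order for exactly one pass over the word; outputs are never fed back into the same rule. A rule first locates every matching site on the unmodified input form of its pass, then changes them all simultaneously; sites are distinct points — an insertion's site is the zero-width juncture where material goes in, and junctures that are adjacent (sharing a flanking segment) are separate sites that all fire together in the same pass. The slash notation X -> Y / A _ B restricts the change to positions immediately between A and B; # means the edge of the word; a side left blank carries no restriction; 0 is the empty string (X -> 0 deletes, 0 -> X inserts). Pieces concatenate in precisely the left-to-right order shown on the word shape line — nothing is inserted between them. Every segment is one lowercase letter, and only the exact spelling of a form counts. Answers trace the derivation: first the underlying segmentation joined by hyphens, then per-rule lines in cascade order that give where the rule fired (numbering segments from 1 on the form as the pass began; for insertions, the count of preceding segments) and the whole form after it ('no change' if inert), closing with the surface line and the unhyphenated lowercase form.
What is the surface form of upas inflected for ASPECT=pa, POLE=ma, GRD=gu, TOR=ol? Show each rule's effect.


underlying: da-upas-dsu-fez-a
1. i, u -> 0 / V _: fires at position(s) 3: dapasdsufeza
surface: dapasdsufeza


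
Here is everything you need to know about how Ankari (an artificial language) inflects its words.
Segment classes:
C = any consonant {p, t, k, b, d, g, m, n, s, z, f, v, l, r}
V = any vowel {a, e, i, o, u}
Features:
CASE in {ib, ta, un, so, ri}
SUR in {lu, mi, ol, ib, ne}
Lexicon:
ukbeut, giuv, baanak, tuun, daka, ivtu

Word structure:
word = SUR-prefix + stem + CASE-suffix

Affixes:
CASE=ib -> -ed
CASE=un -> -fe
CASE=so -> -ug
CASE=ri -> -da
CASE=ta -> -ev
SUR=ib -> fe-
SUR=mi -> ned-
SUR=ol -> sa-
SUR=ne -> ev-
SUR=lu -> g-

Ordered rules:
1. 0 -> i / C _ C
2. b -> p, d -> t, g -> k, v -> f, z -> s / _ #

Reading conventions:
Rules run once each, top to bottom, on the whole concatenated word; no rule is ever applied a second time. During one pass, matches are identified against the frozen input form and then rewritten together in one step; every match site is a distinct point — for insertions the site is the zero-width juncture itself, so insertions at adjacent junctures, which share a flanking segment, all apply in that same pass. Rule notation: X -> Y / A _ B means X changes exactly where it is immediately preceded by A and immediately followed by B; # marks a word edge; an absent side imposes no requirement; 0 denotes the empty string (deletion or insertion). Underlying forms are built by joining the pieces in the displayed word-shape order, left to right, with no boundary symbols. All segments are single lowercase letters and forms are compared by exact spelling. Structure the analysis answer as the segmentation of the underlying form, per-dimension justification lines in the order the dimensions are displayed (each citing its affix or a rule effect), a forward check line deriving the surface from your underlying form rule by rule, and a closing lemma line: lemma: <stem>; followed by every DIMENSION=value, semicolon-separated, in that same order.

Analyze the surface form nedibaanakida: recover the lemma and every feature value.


underlying: ned-baanak-da
CASE=ri - signalled by the affix -da
SUR=mi - signalled by the affix ned-
check: nedbaanakda -> nedibaanakida -> nedibaanakida
lemma: baanak; CASE=ri; SUR=mi


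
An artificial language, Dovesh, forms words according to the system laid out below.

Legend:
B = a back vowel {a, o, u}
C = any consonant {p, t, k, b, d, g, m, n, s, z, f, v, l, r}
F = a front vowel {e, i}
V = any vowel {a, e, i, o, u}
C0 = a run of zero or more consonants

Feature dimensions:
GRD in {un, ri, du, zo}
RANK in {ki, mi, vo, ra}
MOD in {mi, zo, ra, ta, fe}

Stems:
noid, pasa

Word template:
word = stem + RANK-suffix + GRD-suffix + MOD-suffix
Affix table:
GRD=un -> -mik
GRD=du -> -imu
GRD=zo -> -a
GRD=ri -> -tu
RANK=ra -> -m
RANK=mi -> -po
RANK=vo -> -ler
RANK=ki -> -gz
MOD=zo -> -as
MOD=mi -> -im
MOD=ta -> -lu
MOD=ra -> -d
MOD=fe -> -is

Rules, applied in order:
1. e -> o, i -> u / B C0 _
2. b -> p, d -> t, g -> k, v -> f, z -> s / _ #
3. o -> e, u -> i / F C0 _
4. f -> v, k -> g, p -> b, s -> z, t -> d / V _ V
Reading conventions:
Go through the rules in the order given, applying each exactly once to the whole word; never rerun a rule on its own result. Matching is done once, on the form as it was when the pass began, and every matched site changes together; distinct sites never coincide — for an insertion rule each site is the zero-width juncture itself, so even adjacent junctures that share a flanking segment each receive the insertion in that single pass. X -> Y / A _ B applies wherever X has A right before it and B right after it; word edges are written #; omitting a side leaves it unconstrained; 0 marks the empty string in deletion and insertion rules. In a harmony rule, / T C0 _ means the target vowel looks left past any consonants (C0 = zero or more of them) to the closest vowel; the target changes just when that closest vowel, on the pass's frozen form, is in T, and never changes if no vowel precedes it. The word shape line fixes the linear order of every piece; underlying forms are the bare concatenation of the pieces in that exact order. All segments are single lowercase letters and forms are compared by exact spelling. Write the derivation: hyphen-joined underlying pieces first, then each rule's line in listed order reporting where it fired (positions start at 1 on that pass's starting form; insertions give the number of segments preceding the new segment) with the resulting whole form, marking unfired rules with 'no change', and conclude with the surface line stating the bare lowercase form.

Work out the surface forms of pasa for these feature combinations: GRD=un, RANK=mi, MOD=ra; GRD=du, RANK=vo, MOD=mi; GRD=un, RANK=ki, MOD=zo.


cell GRD=un, RANK=mi, MOD=ra:
underlying: pasa-po-mik-d
1. e -> o, i -> u / B C0 _: fires at position(s) 8: pasapomukd
2. b -> p, d -> t, g -> k, v -> f, z -> s / _ #: fires at position(s) 10: pasapomukt
3. o -> e, u -> i / F C0 _: no change
4. f -> v, k -> g, p -> b, s -> z, t -> d / V _ V: fires at position(s) 3, 5: pazabomukt
surface: pazabomukt

cell GRD=du, RANK=vo, MOD=mi:
underlying: pasa-ler-imu-im
1. e -> o, i -> u / B C0 _: fires at position(s) 6, 11: pasalorimuum
2. b -> p, d -> t, g -> k, v -> f, z -> s / _ #: no change
3. o -> e, u -> i / F C0 _: fires at position(s) 10: pasalorimium
4. f -> v, k -> g, p -> b, s -> z, t -> d / V _ V: fires at position(s) 3: pazalorimium
surface: pazalorimium

cell GRD=un, RANK=ki, MOD=zo:
underlying: pasa-gz-mik-as
1. e -> o, i -> u / B C0 _: fires at position(s) 8: pasagzmukas
2. b -> p, d -> t, g -> k, v -> f, z -> s / _ #: no change
3. o -> e, u -> i / F C0 _: no change
4. f -> v, k -> g, p -> b, s -> z, t -> d / V _ V: fires at position(s) 3, 9: pazagzmugas
surface: pazagzmugas


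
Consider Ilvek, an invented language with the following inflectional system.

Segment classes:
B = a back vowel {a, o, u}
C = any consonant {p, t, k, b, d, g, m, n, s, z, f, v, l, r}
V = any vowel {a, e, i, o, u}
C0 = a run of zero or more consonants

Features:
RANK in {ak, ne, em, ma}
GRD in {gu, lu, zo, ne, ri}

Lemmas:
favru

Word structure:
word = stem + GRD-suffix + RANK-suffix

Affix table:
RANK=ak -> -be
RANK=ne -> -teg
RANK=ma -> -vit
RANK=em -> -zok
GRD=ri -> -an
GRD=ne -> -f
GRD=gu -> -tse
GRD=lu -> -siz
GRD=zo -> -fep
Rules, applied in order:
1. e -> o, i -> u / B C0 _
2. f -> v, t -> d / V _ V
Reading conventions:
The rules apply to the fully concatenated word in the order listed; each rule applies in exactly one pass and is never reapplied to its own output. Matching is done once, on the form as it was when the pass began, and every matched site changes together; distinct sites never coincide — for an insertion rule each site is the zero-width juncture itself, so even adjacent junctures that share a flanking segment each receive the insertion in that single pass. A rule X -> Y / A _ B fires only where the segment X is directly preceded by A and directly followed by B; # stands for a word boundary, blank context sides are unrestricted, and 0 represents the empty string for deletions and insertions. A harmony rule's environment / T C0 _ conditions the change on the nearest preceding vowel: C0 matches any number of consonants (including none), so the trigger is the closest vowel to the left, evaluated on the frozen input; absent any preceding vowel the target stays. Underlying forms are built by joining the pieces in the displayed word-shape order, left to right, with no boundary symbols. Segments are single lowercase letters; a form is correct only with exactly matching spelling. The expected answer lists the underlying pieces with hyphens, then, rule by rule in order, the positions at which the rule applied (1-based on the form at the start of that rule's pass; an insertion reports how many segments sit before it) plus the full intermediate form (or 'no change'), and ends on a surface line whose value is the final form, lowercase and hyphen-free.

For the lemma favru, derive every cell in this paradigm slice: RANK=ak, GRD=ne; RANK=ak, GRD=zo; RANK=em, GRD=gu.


cell RANK=ak, GRD=ne:
underlying: favru-f-be
1. e -> o, i -> u / B C0 _: fires at position(s) 8: favrufbo
2. f -> v, t -> d / V _ V: no change
surface: favrufbo

cell RANK=ak, GRD=zo:
underlying: favru-fep-be
1. e -> o, i -> u / B C0 _: fires at position(s) 7: favrufopbe
2. f -> v, t -> d / V _ V: fires at position(s) 6: favruvopbe
surface: favruvopbe

cell RANK=em, GRD=gu:
underlying: favru-tse-zok
1. e -> o, i -> u / B C0 _: fires at position(s) 8: favrutsozok
2. f -> v, t -> d / V _ V: no change
surface: favrutsozok
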